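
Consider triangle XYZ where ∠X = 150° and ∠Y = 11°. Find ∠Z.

angle Z = 180 - 150 - 11 = 19 degrees.

19 degrees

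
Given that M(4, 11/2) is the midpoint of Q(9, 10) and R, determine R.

Using the midpoint formula: M = ((x1 + x2)/2, (y1 + y2)/2)
We know M = (4, 11/2) and Q = (9, 10)
For x: 4 = (9 + x2)/2, so x2 = 2*4 - 9 = -1
For y: 11/2 = (10 + y2)/2, so y2 = 2*11/2 - 10 = 1
R = (-1, 1)

(-1, 1)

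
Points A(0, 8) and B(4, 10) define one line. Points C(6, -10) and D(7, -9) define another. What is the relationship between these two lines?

Slope of line 1: m1 = (10 - 8)/(4 - 0) = 2/4 = 1/2
Slope of line 2: m2 = (-9 - -10)/(7 - 6) = 1/1 = 1
m1 != m2 and m1*m2 = 1/2 != -1. Neither.

Neither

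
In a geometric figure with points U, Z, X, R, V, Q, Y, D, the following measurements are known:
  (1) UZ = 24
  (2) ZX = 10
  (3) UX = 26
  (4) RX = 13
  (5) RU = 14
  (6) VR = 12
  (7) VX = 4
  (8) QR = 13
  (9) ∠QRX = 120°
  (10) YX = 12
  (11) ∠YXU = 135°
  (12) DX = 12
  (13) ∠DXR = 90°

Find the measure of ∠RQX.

Step 1: By the law of cosines on triangle QRX: QX² = 13² + 13² − 2·13·13·cos(120°) = 507, so QX = 13·√3.
Step 2: By the inverse law of cosines on triangle RQX: cos(∠RQX) = (13² + (13·√3)² − 13²) / (2·13·13·√3) = 507/585.43 = 0.866, so ∠RQX = 30°.

Therefore, the measure of angle ∠RQX = 30°.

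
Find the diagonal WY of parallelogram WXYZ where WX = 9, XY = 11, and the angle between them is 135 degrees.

The diagonal of a parallelogram can be found by treating two adjacent sides and the diagonal as a triangle.
Applying the law of cosines with sides 9, 11 and included angle 135°:
d^2 = 81 + 121 - 198*cos(135°) = 99*sqrt(2) + 202
d = sqrt(99*sqrt(2) + 202)

sqrt(99*sqrt(2) + 202)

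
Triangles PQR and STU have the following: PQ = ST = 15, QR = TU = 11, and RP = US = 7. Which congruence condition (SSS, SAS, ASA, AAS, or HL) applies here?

The given information provides:
PQ = ST = 15, QR = TU = 11, and RP = US = 7
This matches the SSS congruence theorem.
All three pairs of corresponding sides are equal (Side-Side-Side).

SSS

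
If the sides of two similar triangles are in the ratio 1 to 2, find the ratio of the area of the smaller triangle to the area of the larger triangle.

Area scales with the square of linear dimensions. If every length is multiplied by 1/2, then the area is multiplied by (1/2)^2 = 1/4.
The area ratio is 1:4.

1:4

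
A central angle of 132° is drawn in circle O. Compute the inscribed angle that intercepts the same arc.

By the inscribed angle theorem, the inscribed angle is half the central angle.
Inscribed angle = 132° / 2 = 66°

66°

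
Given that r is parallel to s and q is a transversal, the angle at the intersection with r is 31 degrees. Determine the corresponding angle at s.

When a transversal crosses parallel lines, angles in the same position at each intersection are called corresponding angles.
These are always equal, so the answer is 31 degrees.

31 degrees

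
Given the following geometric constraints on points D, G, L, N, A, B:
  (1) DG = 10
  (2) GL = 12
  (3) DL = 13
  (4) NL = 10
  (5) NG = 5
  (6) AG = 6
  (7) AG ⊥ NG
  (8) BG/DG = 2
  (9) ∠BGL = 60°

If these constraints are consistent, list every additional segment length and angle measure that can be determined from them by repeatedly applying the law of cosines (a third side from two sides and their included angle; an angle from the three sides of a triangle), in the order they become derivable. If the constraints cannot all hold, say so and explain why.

The constraints are consistent. Derivable facts, in order:
After 1 step:
- LB = 4·√19
- NA = √61
- ∠DGL = 71.79°
- ∠DLG = 46.95°
- ∠GDL = 61.26°
- ∠GLN = 24.15°
- ∠GNL = 100.95°
- ∠LGN = 54.9°
After 2 steps:
- ∠ANG = 50.19°
- ∠BLG = 83.41°
- ∠GAN = 39.81°
- ∠GBL = 36.59°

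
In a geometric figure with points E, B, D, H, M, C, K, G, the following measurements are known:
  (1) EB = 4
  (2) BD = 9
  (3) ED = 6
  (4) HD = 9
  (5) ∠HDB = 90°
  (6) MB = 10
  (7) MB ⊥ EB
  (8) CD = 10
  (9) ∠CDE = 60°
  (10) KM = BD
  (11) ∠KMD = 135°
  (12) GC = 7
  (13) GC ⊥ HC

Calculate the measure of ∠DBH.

Step 1: By the law of cosines on triangle BDH: BH² = 9² + 9² − 2·9·9·cos(90°) = 162, so BH = 9·√2.
Step 2: By the inverse law of cosines on triangle DBH: cos(∠DBH) = (9² + (9·√2)² − 9²) / (2·9·9·√2) = 162/229.1 = 0.7071, so ∠DBH = 45°.

Therefore, the measure of angle ∠DBH = 45°.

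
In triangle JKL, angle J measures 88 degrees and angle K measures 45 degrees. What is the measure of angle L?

angle L = 180 - 88 - 45 = 47 degrees.

47 degrees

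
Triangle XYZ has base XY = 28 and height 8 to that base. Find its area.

Area = (1/2) * base * height
Area = (1/2) * 28 * 8
Area = 112

112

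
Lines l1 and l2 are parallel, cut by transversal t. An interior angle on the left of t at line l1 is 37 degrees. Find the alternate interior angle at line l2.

Alternate interior angles formed by parallel lines and a transversal are equal.
The given angle is 37 degrees.
The alternate interior angle = 37 degrees.

37 degrees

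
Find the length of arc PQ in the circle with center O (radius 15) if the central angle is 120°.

Arc length = 2π(15)(1/3) = 10*pi

10*pi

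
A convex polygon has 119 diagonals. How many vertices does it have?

Using d = n(n - 3)/2, we solve 119 = n(n - 3)/2.
So n(n - 3) = 238.
Testing n = 17: 17 * 14 = 238 = 238. Correct.
The polygon has 17 sides.

17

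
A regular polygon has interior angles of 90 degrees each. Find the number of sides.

The exterior angle is the supplement of the interior angle: 180 - 90 = 90 degrees.
Since the exterior angles of any convex polygon sum to 360 degrees, the number of sides is 360 / 90 = 4.

4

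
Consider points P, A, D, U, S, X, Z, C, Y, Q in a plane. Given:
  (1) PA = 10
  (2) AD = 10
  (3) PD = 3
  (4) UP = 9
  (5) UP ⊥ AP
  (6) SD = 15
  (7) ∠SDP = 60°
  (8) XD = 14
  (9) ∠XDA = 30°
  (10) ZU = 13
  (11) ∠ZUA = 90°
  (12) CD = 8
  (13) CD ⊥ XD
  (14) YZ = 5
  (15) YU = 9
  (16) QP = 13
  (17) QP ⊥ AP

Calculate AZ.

Step 1: By the law of cosines on triangle UPA: UA² = 9² + 10² − 2·9·10·cos(90°) = 181, so UA = √181.
Step 2: By the law of cosines on triangle AUZ: AZ² = √181² + 13² − 2·√181·13·cos(90°) = 350, so AZ = 5·√14.

Therefore, the length of AZ = 5·√14.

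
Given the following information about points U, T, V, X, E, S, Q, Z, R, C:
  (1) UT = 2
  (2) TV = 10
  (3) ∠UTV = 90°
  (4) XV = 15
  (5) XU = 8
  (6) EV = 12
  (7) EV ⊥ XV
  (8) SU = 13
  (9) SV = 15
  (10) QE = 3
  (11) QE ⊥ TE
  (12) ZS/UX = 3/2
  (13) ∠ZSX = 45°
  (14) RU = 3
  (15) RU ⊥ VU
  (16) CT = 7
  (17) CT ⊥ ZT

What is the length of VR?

Step 1: By the law of cosines on triangle UTV: UV² = 2² + 10² − 2·2·10·cos(90°) = 104, so UV = 2·√26.
Step 2: By the law of cosines on triangle VUR: VR² = (2·√26)² + 3² − 2·2·√26·3·cos(90°) = 113, so VR = √113.

Therefore, the length of VR = √113.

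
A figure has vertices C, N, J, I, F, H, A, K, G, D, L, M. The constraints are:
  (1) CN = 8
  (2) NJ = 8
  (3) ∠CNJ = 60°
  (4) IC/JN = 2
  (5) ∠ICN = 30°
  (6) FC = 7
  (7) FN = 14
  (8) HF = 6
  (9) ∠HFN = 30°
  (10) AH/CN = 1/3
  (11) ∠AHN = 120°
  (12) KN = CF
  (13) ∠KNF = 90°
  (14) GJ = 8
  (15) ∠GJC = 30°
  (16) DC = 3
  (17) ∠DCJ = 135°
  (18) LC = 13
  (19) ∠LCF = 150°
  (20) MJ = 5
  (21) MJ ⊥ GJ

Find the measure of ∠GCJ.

Step 1: By the law of cosines on triangle JNC: JC² = 8² + 8² − 2·8·8·cos(60°) = 64, so JC = 8.
Step 2: By the law of cosines on triangle CJG: CG² = 8² + 8² − 2·8·8·cos(30°) = 17.15, so CG ≈ 4.14.
Step 3: By the inverse law of cosines on triangle GCJ: cos(∠GCJ) = (4.14² + 8² − 8²) / (2·4.14·8) = 17.15/66.26 = 0.2588, so ∠GCJ = 75°.

Therefore, the measure of angle ∠GCJ = 75°.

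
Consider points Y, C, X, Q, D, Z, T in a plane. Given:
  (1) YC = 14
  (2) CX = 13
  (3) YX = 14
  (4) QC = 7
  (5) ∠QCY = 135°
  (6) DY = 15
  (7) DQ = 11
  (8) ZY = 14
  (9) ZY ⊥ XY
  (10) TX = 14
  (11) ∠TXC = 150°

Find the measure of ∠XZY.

Step 1: By the law of cosines on triangle ZYX: ZX² = 14² + 14² − 2·14·14·cos(90°) = 392, so ZX = 14·√2.
Step 2: By the inverse law of cosines on triangle XZY: cos(∠XZY) = ((14·√2)² + 14² − 14²) / (2·14·√2·14) = 392/554.37 = 0.7071, so ∠XZY = 45°.

Therefore, the measure of angle ∠XZY = 45°.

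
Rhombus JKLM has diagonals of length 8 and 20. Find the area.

Area = (8 * 20) / 2 = 160 / 2 = 80

80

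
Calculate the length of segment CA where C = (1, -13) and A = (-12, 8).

The horizontal distance is |-12 - 1| = 13 and the vertical distance is |8 - -13| = 21.
By the Pythagorean theorem, d = sqrt(13^2 + 21^2) = sqrt(610).

sqrt(610)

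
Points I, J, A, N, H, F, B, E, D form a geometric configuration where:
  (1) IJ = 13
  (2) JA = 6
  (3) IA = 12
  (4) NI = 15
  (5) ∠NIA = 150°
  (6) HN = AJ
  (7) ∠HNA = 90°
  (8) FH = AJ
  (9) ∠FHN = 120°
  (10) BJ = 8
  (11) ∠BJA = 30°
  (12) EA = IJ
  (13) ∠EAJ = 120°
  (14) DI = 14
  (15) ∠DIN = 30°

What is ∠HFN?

From the given relations: FH = AJ = 6; HN = AJ = 6.
Step 1: By the law of cosines on triangle FHN: FN² = 6² + 6² − 2·6·6·cos(120°) = 108, so FN = 6·√3.
Step 2: By the inverse law of cosines on triangle HFN: cos(∠HFN) = (6² + (6·√3)² − 6²) / (2·6·6·√3) = 108/124.71 = 0.866, so ∠HFN = 30°.

Therefore, the measure of angle ∠HFN = 30°.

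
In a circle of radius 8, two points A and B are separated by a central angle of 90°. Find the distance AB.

Chord length = 2r sin(θ/2)
= 2 × 8 × sin(90°/2)
= 2 × 8 × sin(45°)
= 8*sqrt(2)

8*sqrt(2)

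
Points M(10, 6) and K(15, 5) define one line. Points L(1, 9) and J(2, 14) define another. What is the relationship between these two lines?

Slope of line 1: m1 = (5 - 6)/(15 - 10) = -1/5 = -1/5
Slope of line 2: m2 = (14 - 9)/(2 - 1) = 5/1 = 5
m1 * m2 = (-1/5) * (5) = -1 = -1, so the lines are perpendicular.

Perpendicular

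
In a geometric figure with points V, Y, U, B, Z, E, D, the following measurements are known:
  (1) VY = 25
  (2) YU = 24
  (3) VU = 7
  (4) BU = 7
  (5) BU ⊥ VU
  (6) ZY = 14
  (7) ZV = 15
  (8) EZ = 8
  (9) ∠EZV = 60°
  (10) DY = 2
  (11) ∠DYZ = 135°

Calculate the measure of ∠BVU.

Step 1: By the law of cosines on triangle VUB: VB² = 7² + 7² − 2·7·7·cos(90°) = 98, so VB = 7·√2.
Step 2: By the inverse law of cosines on triangle BVU: cos(∠BVU) = ((7·√2)² + 7² − 7²) / (2·7·√2·7) = 98/138.59 = 0.7071, so ∠BVU = 45°.

Therefore, the measure of angle ∠BVU = 45°.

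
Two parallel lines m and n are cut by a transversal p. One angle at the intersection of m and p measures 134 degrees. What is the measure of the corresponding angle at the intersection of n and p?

Corresponding angles are equal: 134 degrees.

134 degrees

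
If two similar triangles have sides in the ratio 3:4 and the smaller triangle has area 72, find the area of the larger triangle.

For similar figures, the area ratio equals the square of the side ratio.
Side ratio (the smaller triangle to the larger triangle) = 3:4, so area ratio = 3^2:4^2 = 9:16.
If the area of the smaller triangle is 72, then the area of the larger triangle = 72 * (16/9) = 128.

128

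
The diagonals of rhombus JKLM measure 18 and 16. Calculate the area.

The diagonals of a rhombus divide it into four right triangles.
Each triangle has legs 18/ 2 = 9 and 16/2 = 8, so each has area (1/2)*9*8 = 36.
Four such triangles give total area = (d1 * d2) / 2 = 144.

144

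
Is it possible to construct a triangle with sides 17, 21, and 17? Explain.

Sort the sides: 17, 17, 21.
It suffices to check that the sum of the two smallest exceeds the largest:
17 + 17 = 34 > 21. ✓
Yes, a valid triangle can be formed.

Yes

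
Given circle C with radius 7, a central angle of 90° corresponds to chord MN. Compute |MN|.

Chord length = 2r sin(θ/2)
= 2 × 7 × sin(90°/2)
= 2 × 7 × sin(45°)
= 7*sqrt(2)

7*sqrt(2)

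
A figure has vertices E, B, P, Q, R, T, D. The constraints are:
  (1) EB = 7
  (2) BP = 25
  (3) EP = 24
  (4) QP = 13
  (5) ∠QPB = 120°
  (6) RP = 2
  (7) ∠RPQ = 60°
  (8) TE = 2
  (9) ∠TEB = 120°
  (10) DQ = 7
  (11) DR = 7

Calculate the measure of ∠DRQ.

Step 1: By the law of cosines on triangle RPQ: RQ² = 2² + 13² − 2·2·13·cos(60°) = 147, so RQ = 7·√3.
Step 2: By the inverse law of cosines on triangle DRQ: cos(∠DRQ) = (7² + (7·√3)² − 7²) / (2·7·7·√3) = 147/169.74 = 0.866, so ∠DRQ = 30°.

Therefore, the measure of angle ∠DRQ = 30°.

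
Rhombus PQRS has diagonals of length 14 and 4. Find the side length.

Half-diagonals are 7 and 2. side = sqrt(7^2 + 2^2) = sqrt(53)

sqrt(53)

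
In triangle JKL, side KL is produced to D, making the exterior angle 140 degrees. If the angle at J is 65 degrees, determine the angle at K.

angle K = 140 - 65 = 75 degrees (exterior angle theorem).

75 degrees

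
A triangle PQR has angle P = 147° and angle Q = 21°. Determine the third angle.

The interior angles sum to 180°: angle R = 180 - 147 - 21 = 12°.
The triangle is obtuse (angles 147°, 21°, 12°).

12 degrees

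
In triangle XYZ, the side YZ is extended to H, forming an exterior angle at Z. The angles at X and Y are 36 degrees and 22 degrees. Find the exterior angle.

Exterior angle = 36 + 22 = 58 degrees (exterior angle theorem).

58 degrees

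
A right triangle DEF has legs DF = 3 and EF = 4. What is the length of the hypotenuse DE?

By the Pythagorean theorem: DE^2 = DF^2 + EF^2
DE^2 = 3^2 + 4^2 = 9 + 16 = 25
DE = sqrt(25) = 5

5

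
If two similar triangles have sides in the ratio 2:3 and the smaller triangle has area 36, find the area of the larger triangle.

Area ratio = (2/3)^2 = 4/9. Area of the larger triangle = 36 * 9/4 = 81.

81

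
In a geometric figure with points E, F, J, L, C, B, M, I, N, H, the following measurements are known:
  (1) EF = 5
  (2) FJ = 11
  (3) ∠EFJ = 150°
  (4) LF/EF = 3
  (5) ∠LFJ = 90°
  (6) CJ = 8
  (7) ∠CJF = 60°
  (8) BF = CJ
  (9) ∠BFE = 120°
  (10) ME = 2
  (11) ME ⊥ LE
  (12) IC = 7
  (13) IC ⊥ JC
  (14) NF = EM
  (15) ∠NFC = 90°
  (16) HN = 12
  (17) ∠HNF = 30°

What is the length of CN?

From the given relations: NF = EM = 2.
Step 1: By the law of cosines on triangle FJC: FC² = 11² + 8² − 2·11·8·cos(60°) = 97, so FC = √97.
Step 2: By the law of cosines on triangle CFN: CN² = √97² + 2² − 2·√97·2·cos(90°) = 101, so CN = √101.

Therefore, the length of CN = √101.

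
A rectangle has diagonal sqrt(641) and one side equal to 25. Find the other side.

The diagonal of a rectangle forms a right triangle with the two sides.
Rearranging the Pythagorean theorem: missing side = sqrt(d^2 - known^2).
= sqrt(641 - 625) = sqrt(16) = 4.

4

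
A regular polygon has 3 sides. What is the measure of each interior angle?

Each interior angle of a regular n-gon is (n - 2) * 180 / n.
For n = 3: (3 - 2) * 180 / 3 = 180/3 = 60 degrees.

60 degrees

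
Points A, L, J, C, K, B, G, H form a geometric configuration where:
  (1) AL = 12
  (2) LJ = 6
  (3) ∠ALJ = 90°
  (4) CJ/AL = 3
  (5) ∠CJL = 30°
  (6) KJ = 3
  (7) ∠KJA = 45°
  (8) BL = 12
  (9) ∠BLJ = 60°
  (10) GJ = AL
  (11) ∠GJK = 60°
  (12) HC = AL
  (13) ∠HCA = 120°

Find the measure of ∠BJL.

Step 1: By the law of cosines on triangle JLB: JB² = 6² + 12² − 2·6·12·cos(60°) = 108, so JB = 6·√3.
Step 2: By the inverse law of cosines on triangle BJL: cos(∠BJL) = ((6·√3)² + 6² − 12²) / (2·6·√3·6) = 0/124.71 = 0, so ∠BJL = 90°.

Therefore, the measure of angle ∠BJL = 90°.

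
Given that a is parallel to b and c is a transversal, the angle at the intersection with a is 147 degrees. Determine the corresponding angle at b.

When a transversal crosses parallel lines, angles in the same position at each intersection are called corresponding angles.
These are always equal, so the answer is 147 degrees.

147 degrees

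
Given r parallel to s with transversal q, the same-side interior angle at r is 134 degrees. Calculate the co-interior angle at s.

Co-interior (same-side interior) angles are between the parallel lines on the same side of the transversal.
Unlike corresponding or alternate interior angles, they are supplementary rather than equal.
So the angle = 180 - 134 = 46 degrees.

46 degrees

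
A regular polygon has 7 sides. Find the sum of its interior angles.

The sum of interior angles of an n-sided polygon is (n - 2) * 180.
For n = 7: (7 - 2) * 180 = 5 * 180 = 900 degrees.

900 degrees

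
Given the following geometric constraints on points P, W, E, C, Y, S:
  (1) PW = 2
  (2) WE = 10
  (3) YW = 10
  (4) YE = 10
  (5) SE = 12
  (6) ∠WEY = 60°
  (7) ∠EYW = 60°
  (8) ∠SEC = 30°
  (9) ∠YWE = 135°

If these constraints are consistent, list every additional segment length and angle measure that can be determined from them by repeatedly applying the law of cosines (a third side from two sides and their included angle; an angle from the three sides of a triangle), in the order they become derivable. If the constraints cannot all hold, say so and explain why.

These constraints are not satisfiable: (6), (7) and (9) are the three interior angles of triangle WEY, which must sum to 180°, but 60° + 60° + 135° = 255°. No planar figure meets all of them, so nothing further can be derived.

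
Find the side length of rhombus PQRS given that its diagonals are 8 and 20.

The diagonals of a rhombus bisect each other at right angles.
Half-diagonals: 8/2 = 4 and 20/2 = 10
side = sqrt(4^2 + 10^2)
side = sqrt(16 + 100)
side = sqrt(116) = 2*sqrt(29)

2*sqrt(29)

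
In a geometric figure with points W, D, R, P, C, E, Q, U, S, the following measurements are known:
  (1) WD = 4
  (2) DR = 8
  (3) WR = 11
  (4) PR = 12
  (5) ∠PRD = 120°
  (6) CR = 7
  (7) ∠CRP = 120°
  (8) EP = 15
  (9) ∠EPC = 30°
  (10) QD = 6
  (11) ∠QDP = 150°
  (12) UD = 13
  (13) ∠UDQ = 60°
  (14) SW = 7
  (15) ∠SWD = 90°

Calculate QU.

Step 1: By the law of cosines on triangle QDU: QU² = 6² + 13² − 2·6·13·cos(60°) = 127, so QU = √127.

Therefore, the length of QU = √127.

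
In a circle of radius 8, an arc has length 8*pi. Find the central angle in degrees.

θ = 360 × 8*pi / (2π × 8) = 180° (rearranging arc length formula).

180°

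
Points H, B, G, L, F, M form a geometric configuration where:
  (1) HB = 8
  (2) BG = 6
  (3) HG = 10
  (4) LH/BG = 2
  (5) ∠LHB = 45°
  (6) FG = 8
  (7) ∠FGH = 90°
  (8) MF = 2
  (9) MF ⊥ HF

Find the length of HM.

Step 1: By the law of cosines on triangle FGH: FH² = 8² + 10² − 2·8·10·cos(90°) = 164, so FH = 2·√41.
Step 2: By the law of cosines on triangle HFM: HM² = (2·√41)² + 2² − 2·2·√41·2·cos(90°) = 168, so HM = 2·√42.

Therefore, the length of HM = 2·√42.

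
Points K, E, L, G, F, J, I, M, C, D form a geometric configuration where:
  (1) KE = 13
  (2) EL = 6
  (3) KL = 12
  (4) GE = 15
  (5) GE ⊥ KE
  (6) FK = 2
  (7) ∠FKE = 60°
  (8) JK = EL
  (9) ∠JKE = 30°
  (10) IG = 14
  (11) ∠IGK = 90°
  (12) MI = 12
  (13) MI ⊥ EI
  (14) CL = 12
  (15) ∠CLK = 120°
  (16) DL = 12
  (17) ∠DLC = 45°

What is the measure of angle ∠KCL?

Step 1: By the law of cosines on triangle CLK: CK² = 12² + 12² − 2·12·12·cos(120°) = 432, so CK = 12·√3.
Step 2: By the inverse law of cosines on triangle KCL: cos(∠KCL) = ((12·√3)² + 12² − 12²) / (2·12·√3·12) = 432/498.83 = 0.866, so ∠KCL = 30°.

Therefore, the measure of angle ∠KCL = 30°.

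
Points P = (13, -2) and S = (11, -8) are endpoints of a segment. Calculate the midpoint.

The midpoint is the point halfway along the segment.
Move half the horizontal distance: 13 + (11 - 13)/2 = 13 + -2/2 = 12
Move half the vertical distance: -2 + (-8 - -2)/2 = -2 + -6/2 = -5
Midpoint = (12, -5)

(12, -5)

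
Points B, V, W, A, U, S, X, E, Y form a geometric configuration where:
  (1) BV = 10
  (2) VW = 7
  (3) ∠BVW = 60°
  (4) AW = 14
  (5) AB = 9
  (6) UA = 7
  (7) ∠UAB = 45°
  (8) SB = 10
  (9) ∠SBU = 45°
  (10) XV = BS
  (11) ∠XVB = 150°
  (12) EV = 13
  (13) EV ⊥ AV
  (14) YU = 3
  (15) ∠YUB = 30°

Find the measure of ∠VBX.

From the given relations: XV = BS = 10.
Step 1: By the law of cosines on triangle BVX: BX² = 10² + 10² − 2·10·10·cos(150°) = 373.21, so BX ≈ 19.32.
Step 2: By the inverse law of cosines on triangle VBX: cos(∠VBX) = (10² + 19.32² − 10²) / (2·10·19.32) = 373.21/386.37 = 0.9659, so ∠VBX = 15°.

Therefore, the measure of angle ∠VBX = 15°.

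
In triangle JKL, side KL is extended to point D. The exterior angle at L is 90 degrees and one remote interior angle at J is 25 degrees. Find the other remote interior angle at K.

angle K = 90 - 25 = 65 degrees (exterior angle theorem).

65 degrees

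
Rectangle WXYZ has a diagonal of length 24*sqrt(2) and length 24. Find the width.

Using the Pythagorean theorem: d^2 = a^2 + b^2
b^2 = d^2 - a^2
b^2 = 1152 - 576
b^2 = 576
b = sqrt(576) = 24

24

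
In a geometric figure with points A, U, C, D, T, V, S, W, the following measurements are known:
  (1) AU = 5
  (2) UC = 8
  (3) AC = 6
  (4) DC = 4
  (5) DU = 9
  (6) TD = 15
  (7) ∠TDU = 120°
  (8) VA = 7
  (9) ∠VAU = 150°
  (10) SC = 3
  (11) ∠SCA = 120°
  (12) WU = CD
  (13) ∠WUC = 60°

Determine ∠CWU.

From the given relations: WU = CD = 4.
Step 1: By the law of cosines on triangle WUC: WC² = 4² + 8² − 2·4·8·cos(60°) = 48, so WC = 4·√3.
Step 2: By the inverse law of cosines on triangle CWU: cos(∠CWU) = ((4·√3)² + 4² − 8²) / (2·4·√3·4) = 0/55.43 = 0, so ∠CWU = 90°.

Therefore, the measure of angle ∠CWU = 90°.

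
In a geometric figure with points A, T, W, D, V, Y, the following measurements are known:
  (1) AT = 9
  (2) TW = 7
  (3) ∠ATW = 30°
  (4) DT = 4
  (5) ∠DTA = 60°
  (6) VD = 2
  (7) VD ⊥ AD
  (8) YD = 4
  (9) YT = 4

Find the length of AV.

Step 1: By the law of cosines on triangle DTA: DA² = 4² + 9² − 2·4·9·cos(60°) = 61, so DA = √61.
Step 2: By the law of cosines on triangle ADV: AV² = √61² + 2² − 2·√61·2·cos(90°) = 65, so AV = √65.

Therefore, the length of AV = √65.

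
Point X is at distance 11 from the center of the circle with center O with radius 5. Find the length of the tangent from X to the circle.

tangent = √(d² - r²) = √(11² - 5²) = √(121 - 25) = √96 = 4*sqrt(6)

4*sqrt(6)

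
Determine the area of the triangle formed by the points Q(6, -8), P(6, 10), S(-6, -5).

Shoelace: Area = (1/2)|6(10--5) + 6(-5--8) + -6(-8-10)| = (1/2)(216) = 108

108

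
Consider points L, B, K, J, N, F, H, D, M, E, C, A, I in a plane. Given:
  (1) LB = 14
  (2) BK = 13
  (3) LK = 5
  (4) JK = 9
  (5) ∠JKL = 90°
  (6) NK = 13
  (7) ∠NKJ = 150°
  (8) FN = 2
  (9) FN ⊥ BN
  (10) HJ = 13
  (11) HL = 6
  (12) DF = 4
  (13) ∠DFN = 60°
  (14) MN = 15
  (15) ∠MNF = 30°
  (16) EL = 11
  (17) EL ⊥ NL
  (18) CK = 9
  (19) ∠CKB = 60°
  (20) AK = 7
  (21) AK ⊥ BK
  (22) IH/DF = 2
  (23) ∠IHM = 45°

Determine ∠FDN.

Step 1: By the law of cosines on triangle DFN: DN² = 4² + 2² − 2·4·2·cos(60°) = 12, so DN = 2·√3.
Step 2: By the inverse law of cosines on triangle FDN: cos(∠FDN) = (4² + (2·√3)² − 2²) / (2·4·2·√3) = 24/27.71 = 0.866, so ∠FDN = 30°.

Therefore, the measure of angle ∠FDN = 30°.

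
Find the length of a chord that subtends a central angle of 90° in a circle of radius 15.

Drop a perpendicular from the center to the chord, bisecting both the chord and the central angle.
Each half-chord = r sin(θ/2) = 15 sin(45°).
The full chord = 2 × 15 × sin(45°) = 15*sqrt(2).

15*sqrt(2)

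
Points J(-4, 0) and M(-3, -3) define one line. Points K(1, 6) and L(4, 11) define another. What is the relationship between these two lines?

Slope of line 1: m1 = (-3 - 0)/(-3 - -4) = -3/1 = -3
Slope of line 2: m2 = (11 - 6)/(4 - 1) = 5/3 = 5/3
m1 != m2 (-3 != 5/3), so not parallel.
m1 * m2 = (-3) * (5/3) = -5 != -1, so not perpendicular.
The lines are neither parallel nor perpendicular.

Neither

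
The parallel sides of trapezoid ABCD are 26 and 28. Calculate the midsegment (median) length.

The midsegment (median) of a trapezoid connects the midpoints of the non-parallel sides.
Its length is the average of the two bases: (26 + 28) / 2 = 27.

27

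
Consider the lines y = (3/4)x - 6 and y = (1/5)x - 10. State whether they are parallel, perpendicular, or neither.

Slope of line 1: m1 = 3/4
Slope of line 2: m2 = 1/5
m1 != m2 (3/4 != 1/5), so not parallel.
m1 * m2 = (3/4) * (1/5) = 3/20 != -1, so not perpendicular.
The lines are neither parallel nor perpendicular.

Neither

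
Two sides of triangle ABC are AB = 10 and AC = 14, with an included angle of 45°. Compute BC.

Law of cosines: BC^2 = 10^2 + 14^2 - 2(10)(14)cos(45°) = 296 - 140*sqrt(2), so BC = 2*sqrt(74 - 35*sqrt(2)).

2*sqrt(74 - 35*sqrt(2))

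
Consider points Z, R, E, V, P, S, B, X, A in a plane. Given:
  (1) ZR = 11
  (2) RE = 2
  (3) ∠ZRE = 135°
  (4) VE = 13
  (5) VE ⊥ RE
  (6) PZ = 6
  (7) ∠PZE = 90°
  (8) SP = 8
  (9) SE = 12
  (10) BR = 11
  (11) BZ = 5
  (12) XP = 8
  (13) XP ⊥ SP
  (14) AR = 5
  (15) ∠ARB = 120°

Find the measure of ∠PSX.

Step 1: By the law of cosines on triangle SPX: SX² = 8² + 8² − 2·8·8·cos(90°) = 128, so SX = 8·√2.
Step 2: By the inverse law of cosines on triangle PSX: cos(∠PSX) = (8² + (8·√2)² − 8²) / (2·8·8·√2) = 128/181.02 = 0.7071, so ∠PSX = 45°.

Therefore, the measure of angle ∠PSX = 45°.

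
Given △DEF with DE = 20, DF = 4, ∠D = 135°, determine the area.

Area = (1/2) * DE * DF * sin(D)
Area = (1/2) * 20 * 4 * sin(135°)
Area = (1/2) * 20 * 4 * sqrt(2)/2
Area = 20*sqrt(2)

20*sqrt(2)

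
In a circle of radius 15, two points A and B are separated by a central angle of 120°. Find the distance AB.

Drop a perpendicular from the center to the chord, bisecting both the chord and the central angle.
Each half-chord = r sin(θ/2) = 15 sin(60°).
The full chord = 2 × 15 × sin(60°) = 15*sqrt(3).

15*sqrt(3)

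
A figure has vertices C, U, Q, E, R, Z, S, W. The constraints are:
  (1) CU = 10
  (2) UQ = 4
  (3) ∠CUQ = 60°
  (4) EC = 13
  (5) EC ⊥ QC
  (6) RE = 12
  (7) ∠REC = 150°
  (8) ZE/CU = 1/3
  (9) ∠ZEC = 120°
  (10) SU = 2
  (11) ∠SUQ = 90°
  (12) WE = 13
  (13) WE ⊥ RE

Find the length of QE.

Step 1: By the law of cosines on triangle CUQ: CQ² = 10² + 4² − 2·10·4·cos(60°) = 76, so CQ = 2·√19.
Step 2: By the law of cosines on triangle QCE: QE² = (2·√19)² + 13² − 2·2·√19·13·cos(90°) = 245, so QE = 7·√5.

Therefore, the length of QE = 7·√5.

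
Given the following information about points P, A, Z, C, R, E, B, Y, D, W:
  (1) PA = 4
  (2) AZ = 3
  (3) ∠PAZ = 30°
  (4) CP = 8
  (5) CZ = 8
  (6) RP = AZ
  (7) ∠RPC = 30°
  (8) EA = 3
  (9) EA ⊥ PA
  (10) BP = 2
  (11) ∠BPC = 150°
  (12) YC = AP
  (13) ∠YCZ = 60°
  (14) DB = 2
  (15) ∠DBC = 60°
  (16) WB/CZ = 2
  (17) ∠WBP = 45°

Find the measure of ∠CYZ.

From the given relations: YC = AP = 4.
Step 1: By the law of cosines on triangle YCZ: YZ² = 4² + 8² − 2·4·8·cos(60°) = 48, so YZ = 4·√3.
Step 2: By the inverse law of cosines on triangle CYZ: cos(∠CYZ) = (4² + (4·√3)² − 8²) / (2·4·4·√3) = 0/55.43 = 0, so ∠CYZ = 90°.

Therefore, the measure of angle ∠CYZ = 90°.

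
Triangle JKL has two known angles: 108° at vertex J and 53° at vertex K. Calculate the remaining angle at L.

Let angle L = x. Then 108 + 53 + x = 180.
x = 180 - 161 = 19 degrees.

19 degrees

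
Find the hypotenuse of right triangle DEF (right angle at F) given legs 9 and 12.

By the Pythagorean theorem: DE^2 = DF^2 + EF^2
DE^2 = 9^2 + 12^2 = 81 + 144 = 225
DE = sqrt(225) = 15

15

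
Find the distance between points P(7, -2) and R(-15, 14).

d = sqrt((-15 - 7)^2 + (14 - -2)^2)
d = sqrt(-22^2 + 16^2)
d = sqrt(484 + 256)
d = sqrt(740) = 2*sqrt(185)

2*sqrt(185)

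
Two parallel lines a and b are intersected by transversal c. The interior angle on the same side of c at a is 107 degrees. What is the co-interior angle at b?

Co-interior angles sum to 180: 180 - 107 = 73 degrees.

73 degrees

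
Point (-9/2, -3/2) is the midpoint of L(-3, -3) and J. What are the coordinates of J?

Using the midpoint formula: M = ((x1 + x2)/2, (y1 + y2)/2)
We know M = (-9/2, -3/2) and L = (-3, -3)
For x: -9/2 = (-3 + x2)/2, so x2 = 2*-9/2 - -3 = -6
For y: -3/2 = (-3 + y2)/2, so y2 = 2*-3/2 - -3 = 0
J = (-6, 0)

(-6, 0)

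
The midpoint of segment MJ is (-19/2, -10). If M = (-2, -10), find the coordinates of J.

Using the midpoint formula: M = ((x1 + x2)/2, (y1 + y2)/2)
We know M = (-19/2, -10) and M = (-2, -10)
For x: -19/2 = (-2 + x2)/2, so x2 = 2*-19/2 - -2 = -17
For y: -10 = (-10 + y2)/2, so y2 = 2*-10 - -10 = -10
J = (-17, -10)

(-17, -10)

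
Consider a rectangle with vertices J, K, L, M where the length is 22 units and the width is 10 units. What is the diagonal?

d = sqrt(22^2 + 10^2) = sqrt(584) = 2*sqrt(146)

2*sqrt(146)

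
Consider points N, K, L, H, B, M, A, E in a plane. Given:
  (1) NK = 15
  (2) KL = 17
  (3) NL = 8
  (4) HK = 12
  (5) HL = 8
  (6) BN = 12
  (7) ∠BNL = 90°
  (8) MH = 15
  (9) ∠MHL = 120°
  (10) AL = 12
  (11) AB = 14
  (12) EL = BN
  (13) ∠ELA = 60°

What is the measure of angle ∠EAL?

From the given relations: EL = BN = 12.
Step 1: By the law of cosines on triangle ALE: AE² = 12² + 12² − 2·12·12·cos(60°) = 144, so AE = 12.
Step 2: By the inverse law of cosines on triangle EAL: cos(∠EAL) = (12² + 12² − 12²) / (2·12·12) = 144/288 = 0.5, so ∠EAL = 60°.

Therefore, the measure of angle ∠EAL = 60°.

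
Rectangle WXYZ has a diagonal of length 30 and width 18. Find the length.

b = sqrt(d^2 - a^2) = sqrt(900 - 324) = sqrt(576) = 24

24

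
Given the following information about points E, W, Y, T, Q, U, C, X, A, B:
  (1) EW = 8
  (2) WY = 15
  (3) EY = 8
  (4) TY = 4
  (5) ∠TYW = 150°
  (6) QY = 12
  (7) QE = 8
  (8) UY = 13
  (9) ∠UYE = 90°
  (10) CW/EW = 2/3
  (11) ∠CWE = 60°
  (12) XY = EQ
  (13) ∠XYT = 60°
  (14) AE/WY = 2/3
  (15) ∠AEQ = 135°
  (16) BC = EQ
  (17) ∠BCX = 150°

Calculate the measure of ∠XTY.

From the given relations: XY = EQ = 8.
Step 1: By the law of cosines on triangle TYX: TX² = 4² + 8² − 2·4·8·cos(60°) = 48, so TX = 4·√3.
Step 2: By the inverse law of cosines on triangle XTY: cos(∠XTY) = ((4·√3)² + 4² − 8²) / (2·4·√3·4) = 0/55.43 = 0, so ∠XTY = 90°.

Therefore, the measure of angle ∠XTY = 90°.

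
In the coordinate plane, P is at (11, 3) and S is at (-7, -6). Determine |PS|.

The horizontal distance is |-7 - 11| = 18 and the vertical distance is |-6 - 3| = 9.
By the Pythagorean theorem, d = sqrt(18^2 + 9^2) = sqrt(405) = 9*sqrt(5).

9*sqrt(5)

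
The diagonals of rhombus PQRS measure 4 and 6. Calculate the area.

The diagonals of a rhombus divide it into four right triangles.
Each triangle has legs 4/ 2 = 2 and 6/2 = 3, so each has area (1/2)*2*3 = 3.
Four such triangles give total area = (d1 * d2) / 2 = 12.

12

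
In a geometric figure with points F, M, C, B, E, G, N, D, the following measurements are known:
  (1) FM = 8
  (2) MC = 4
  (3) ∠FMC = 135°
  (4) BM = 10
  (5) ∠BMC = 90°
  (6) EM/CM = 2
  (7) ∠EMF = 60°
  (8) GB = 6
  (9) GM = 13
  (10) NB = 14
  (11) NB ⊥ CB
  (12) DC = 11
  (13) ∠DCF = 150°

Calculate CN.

Step 1: By the law of cosines on triangle BMC: BC² = 10² + 4² − 2·10·4·cos(90°) = 116, so BC = 2·√29.
Step 2: By the law of cosines on triangle CBN: CN² = (2·√29)² + 14² − 2·2·√29·14·cos(90°) = 312, so CN = 2·√78.

Therefore, the length of CN = 2·√78.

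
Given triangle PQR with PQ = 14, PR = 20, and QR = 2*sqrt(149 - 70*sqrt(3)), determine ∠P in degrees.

When all three sides of a triangle are known, the law of cosines can be rearranged to find any angle.
cos(C) = (a² + b² - c²) / (2ab) gives cos(P) = sqrt(3)/2.
Taking the inverse cosine: P = 30°.

30°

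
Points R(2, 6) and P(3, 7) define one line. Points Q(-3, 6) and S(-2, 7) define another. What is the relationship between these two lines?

Slope of line 1: m1 = (7 - 6)/(3 - 2) = 1/1 = 1
Slope of line 2: m2 = (7 - 6)/(-2 - -3) = 1/1 = 1
Since m1 = m2 = 1, the lines are parallel.

Parallel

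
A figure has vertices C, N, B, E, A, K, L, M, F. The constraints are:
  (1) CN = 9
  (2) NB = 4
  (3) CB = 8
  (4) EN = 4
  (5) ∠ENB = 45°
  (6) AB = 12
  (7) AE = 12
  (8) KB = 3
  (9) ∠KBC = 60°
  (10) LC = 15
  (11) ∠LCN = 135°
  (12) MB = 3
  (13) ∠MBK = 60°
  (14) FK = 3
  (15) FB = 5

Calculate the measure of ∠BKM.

Step 1: By the law of cosines on triangle KBM: KM² = 3² + 3² − 2·3·3·cos(60°) = 9, so KM = 3.
Step 2: By the inverse law of cosines on triangle BKM: cos(∠BKM) = (3² + 3² − 3²) / (2·3·3) = 9/18 = 0.5, so ∠BKM = 60°.

Therefore, the measure of angle ∠BKM = 60°.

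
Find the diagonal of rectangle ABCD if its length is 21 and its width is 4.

A rectangle's diagonal splits it into two right triangles, with the diagonal as the hypotenuse.
By the Pythagorean theorem, d^2 = 21^2 + 4^2 = 457.
Therefore d = sqrt(457).

sqrt(457)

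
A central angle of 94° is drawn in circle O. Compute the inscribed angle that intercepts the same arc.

By the inscribed angle theorem, the inscribed angle is half the central angle.
Inscribed angle = 94° / 2 = 47°

47°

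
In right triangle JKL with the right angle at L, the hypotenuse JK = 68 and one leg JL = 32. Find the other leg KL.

By the Pythagorean theorem: KL^2 = JK^2 - JL^2
KL^2 = 68^2 - 32^2 = 4624 - 1024 = 3600
KL = sqrt(3600) = 60

60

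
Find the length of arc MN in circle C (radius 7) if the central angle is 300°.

Arc length = 2π(7)(5/6) = 35*pi/3

35*pi/3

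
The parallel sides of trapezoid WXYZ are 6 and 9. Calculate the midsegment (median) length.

The midsegment of a trapezoid = (base1 + base2) / 2
midsegment = (6 + 9) / 2
midsegment = 15 / 2
midsegment = 15/2

15/2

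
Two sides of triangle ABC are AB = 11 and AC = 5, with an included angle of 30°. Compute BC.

By the law of cosines: BC^2 = AB^2 + AC^2 - 2*AB*AC*cos(A)
BC^2 = 11^2 + 5^2 - 2*11*5*cos(30°)
BC^2 = 121 + 25 - 110*(sqrt(3)/2)
BC^2 = 146 - 55*sqrt(3)
BC = sqrt(146 - 55*sqrt(3))

sqrt(146 - 55*sqrt(3))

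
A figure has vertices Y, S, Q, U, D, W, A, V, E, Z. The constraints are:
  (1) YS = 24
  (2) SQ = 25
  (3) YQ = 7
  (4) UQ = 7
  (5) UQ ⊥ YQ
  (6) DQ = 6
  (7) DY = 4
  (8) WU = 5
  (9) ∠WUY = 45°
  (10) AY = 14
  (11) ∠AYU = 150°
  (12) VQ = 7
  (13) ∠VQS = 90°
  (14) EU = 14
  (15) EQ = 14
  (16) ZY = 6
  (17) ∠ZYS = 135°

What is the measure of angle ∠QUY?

Step 1: By the law of cosines on triangle UQY: UY² = 7² + 7² − 2·7·7·cos(90°) = 98, so UY = 7·√2.
Step 2: By the inverse law of cosines on triangle QUY: cos(∠QUY) = (7² + (7·√2)² − 7²) / (2·7·7·√2) = 98/138.59 = 0.7071, so ∠QUY = 45°.

Therefore, the measure of angle ∠QUY = 45°.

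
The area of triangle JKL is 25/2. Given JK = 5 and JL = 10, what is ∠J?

sin(C) = 2 * 25/2 / (5 * 10) = 1/2, so C = arcsin(1/2) = 30°.
Since sin(180° - C) = sin(C), the obtuse angle 150° gives the same area, so C = 30° or C = 150°.

30° or 150°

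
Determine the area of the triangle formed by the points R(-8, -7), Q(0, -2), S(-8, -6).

The Shoelace formula computes the area from vertex coordinates by summing cross products.
For vertices (-8,-7), (0,-2), (-8,-6):
Signed sum = -8*-2 - 0*-7 + 0*-6 - -8*-2 + -8*-7 - -8*-6
= 16 + -16 + 8 = 8
Area = (1/2)|8| = 4.

4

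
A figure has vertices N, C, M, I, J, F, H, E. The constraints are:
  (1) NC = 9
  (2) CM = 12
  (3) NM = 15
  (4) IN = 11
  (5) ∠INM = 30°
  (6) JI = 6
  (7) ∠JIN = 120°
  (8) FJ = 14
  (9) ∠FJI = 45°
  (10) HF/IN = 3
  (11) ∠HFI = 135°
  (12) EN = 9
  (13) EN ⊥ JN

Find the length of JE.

Step 1: By the law of cosines on triangle JIN: JN² = 6² + 11² − 2·6·11·cos(120°) = 223, so JN ≈ 14.93.
Step 2: By the law of cosines on triangle JNE: JE² = 14.93² + 9² − 2·14.93·9·cos(90°) = 304, so JE = 4·√19.

Therefore, the length of JE = 4·√19.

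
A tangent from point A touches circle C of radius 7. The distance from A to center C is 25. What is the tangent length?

Let T be the point of tangency. Then CT ⊥ AT (radius ⊥ tangent).
In right triangle CTA: CA² = CT² + AT²
25² = 7² + AT²
AT² = 576, AT = 24

24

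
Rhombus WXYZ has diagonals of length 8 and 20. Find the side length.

Half-diagonals are 4 and 10. side = sqrt(4^2 + 10^2) = sqrt(116) = 2*sqrt(29)

2*sqrt(29)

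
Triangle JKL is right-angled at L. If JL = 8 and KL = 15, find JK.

By the Pythagorean theorem: JK^2 = JL^2 + KL^2
JK^2 = 8^2 + 15^2 = 64 + 225 = 289
JK = sqrt(289) = 17

17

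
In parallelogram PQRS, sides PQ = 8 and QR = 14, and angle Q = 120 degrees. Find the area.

The area of a parallelogram equals the product of two adjacent sides times the sine of the included angle.
This is because the height equals 14 * sin(120°) = 7*sqrt(3).
Area = 8 * 7*sqrt(3) = 56*sqrt(3)

56*sqrt(3)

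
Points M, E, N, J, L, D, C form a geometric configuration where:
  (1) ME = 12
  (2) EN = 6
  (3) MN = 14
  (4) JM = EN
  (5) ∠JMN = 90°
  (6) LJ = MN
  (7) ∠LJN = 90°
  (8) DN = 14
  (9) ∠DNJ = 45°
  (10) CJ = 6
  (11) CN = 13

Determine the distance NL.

From the given relations: JM = EN = 6; LJ = MN = 14.
Step 1: By the law of cosines on triangle JMN: JN² = 6² + 14² − 2·6·14·cos(90°) = 232, so JN = 2·√58.
Step 2: By the law of cosines on triangle NJL: NL² = (2·√58)² + 14² − 2·2·√58·14·cos(90°) = 428, so NL = 2·√107.

Therefore, the length of NL = 2·√107.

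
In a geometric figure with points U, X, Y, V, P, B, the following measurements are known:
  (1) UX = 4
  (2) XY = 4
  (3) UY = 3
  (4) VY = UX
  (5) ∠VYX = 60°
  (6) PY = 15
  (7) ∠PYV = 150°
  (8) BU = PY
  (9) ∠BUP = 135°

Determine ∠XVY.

From the given relations: VY = UX = 4.
Step 1: By the law of cosines on triangle VYX: VX² = 4² + 4² − 2·4·4·cos(60°) = 16, so VX = 4.
Step 2: By the inverse law of cosines on triangle XVY: cos(∠XVY) = (4² + 4² − 4²) / (2·4·4) = 16/32 = 0.5, so ∠XVY = 60°.

Therefore, the measure of angle ∠XVY = 60°.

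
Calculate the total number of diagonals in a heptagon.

The number of diagonals in an n-gon is n(n - 3)/2.
For n = 7: 7(7 - 3)/2 = 7 × 4 / 2 = 14.

14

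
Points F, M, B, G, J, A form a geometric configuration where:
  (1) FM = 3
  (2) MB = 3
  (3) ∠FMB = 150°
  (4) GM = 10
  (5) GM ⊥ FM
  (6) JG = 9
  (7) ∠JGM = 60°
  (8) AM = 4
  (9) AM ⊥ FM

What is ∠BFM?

Step 1: By the law of cosines on triangle FMB: FB² = 3² + 3² − 2·3·3·cos(150°) = 33.59, so FB ≈ 5.8.
Step 2: By the inverse law of cosines on triangle BFM: cos(∠BFM) = (5.8² + 3² − 3²) / (2·5.8·3) = 33.59/34.77 = 0.9659, so ∠BFM = 15°.

Therefore, the measure of angle ∠BFM = 15°.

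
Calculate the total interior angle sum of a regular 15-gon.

The sum of interior angles of an n-sided polygon is (n - 2) * 180.
For n = 15: (15 - 2) * 180 = 13 * 180 = 2340 degrees.

2340 degrees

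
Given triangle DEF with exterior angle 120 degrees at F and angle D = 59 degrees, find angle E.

The exterior angle theorem states that an exterior angle equals the sum of the two non-adjacent interior angles.
So 120 = 59 + angle E, which gives angle E = 120 - 59 = 61 degrees.

61 degrees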